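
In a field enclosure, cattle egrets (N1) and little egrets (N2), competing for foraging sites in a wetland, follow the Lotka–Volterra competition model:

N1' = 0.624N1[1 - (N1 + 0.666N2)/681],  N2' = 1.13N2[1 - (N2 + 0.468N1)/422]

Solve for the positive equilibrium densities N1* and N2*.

N1* ≈ 581, N2* ≈ 150

Setting both brackets to zero gives the nullclines N1 + 0.666N2 = 681 and 0.468N1 + N2 = 422.
Substituting N2 = 422 - 0.468N1 into the first: N1(1 - 0.666·0.468) = 681 - 0.666·422.
So N1* = 400/0.688 = 581, and then N2* = 422 - 0.468·581 = 150.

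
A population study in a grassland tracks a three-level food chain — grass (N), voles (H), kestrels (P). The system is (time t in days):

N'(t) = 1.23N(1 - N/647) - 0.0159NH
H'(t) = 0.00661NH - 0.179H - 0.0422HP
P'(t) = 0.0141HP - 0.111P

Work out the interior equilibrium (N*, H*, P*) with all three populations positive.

From dP/dt = 0: 0.0141H* = 0.111, so H* = 7.87.
From dN/dt = 0: 1.23(1 - N*/647) = 0.0159·7.87, giving N* = 647·(1 - 0.102) = 581.
From dH/dt = 0: 0.00661·581 - 0.179 = 0.0422P*, so P* = 3.66/0.0422 = 86.8.

N* ≈ 581, H* ≈ 7.87, P* ≈ 86.8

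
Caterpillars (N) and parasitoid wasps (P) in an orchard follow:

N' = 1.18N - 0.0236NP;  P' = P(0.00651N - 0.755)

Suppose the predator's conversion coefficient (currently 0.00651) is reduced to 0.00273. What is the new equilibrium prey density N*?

N* ≈ 277

At the interior fixed point, setting dP/dt = 0 with P > 0 fixes N* = (predator death rate)/(NP coefficient) — independent of the other coefficients.
With the change, N* = 0.755/0.00273 = 277; it rises from 116.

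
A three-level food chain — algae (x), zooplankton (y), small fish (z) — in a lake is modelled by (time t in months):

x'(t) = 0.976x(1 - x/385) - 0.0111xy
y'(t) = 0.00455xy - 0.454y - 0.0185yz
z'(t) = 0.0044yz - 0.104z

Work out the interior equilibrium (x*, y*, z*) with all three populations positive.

From dz/dt = 0: 0.0044y* = 0.104, so y* = 23.6.
From dx/dt = 0: 0.976(1 - x*/385) = 0.0111·23.6, giving x* = 385·(1 - 0.269) = 282.
From dy/dt = 0: 0.00455·282 - 0.454 = 0.0185z*, so z* = 0.827/0.0185 = 44.7.

x* ≈ 282, y* ≈ 23.6, z* ≈ 44.7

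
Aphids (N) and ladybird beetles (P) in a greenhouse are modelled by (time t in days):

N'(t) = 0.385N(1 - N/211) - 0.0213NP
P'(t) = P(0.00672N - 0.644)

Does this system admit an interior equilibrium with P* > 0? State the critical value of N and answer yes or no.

Threshold N = 95.8; K > 95.8, so yes, the predator persists.

The predator equation gives dP/dt > 0 only when N > 0.644/0.00672 = 95.8.
Without the predator, N → K = 211. Since 211 > 95.8, the predator can invade and persist.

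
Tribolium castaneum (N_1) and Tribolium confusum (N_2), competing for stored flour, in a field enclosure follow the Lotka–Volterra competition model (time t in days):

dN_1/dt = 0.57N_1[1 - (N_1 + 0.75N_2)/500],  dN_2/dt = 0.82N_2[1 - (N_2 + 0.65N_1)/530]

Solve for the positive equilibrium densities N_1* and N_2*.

N_1* ≈ 200, N_2* ≈ 400

Setting both brackets to zero gives the nullclines N_1 + 0.75N_2 = 500 and 0.65N_1 + N_2 = 530.
Substituting N_2 = 530 - 0.65N_1 into the first: N_1(1 - 0.75·0.65) = 500 - 0.75·530.
So N_1* = 102/0.512 = 200, and then N_2* = 530 - 0.65·200 = 400.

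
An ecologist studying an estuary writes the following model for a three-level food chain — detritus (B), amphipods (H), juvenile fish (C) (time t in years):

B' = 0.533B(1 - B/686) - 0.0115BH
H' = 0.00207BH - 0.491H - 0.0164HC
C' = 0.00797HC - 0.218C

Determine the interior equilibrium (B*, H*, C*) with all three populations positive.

From dC/dt = 0: 0.00797H* = 0.218, so H* = 27.4.
From dB/dt = 0: 0.533(1 - B*/686) = 0.0115·27.4, giving B* = 686·(1 - 0.59) = 281.
From dH/dt = 0: 0.00207·281 - 0.491 = 0.0164C*, so C* = 0.091/0.0164 = 5.55.

B* ≈ 281, H* ≈ 27.4, C* ≈ 5.55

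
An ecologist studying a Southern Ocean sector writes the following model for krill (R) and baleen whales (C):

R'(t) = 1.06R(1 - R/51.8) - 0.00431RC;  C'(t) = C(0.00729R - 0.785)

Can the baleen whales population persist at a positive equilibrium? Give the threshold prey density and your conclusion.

The predator equation gives dC/dt > 0 only when R > 0.785/0.00729 = 108.
Without the predator, R → K = 51.8. Since 51.8 < 108, the predator cannot invade.

Threshold R = 108; K < 108, so no, the predator goes extinct.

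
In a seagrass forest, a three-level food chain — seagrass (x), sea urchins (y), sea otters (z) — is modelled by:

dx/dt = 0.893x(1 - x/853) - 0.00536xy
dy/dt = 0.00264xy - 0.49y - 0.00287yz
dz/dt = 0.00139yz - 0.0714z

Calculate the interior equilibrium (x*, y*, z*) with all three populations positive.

x* ≈ 590, y* ≈ 51.4, z* ≈ 372

From dz/dt = 0: 0.00139y* = 0.0714, so y* = 51.4.
From dx/dt = 0: 0.893(1 - x*/853) = 0.00536·51.4, giving x* = 853·(1 - 0.308) = 590.
From dy/dt = 0: 0.00264·590 - 0.49 = 0.00287z*, so z* = 1.07/0.00287 = 372.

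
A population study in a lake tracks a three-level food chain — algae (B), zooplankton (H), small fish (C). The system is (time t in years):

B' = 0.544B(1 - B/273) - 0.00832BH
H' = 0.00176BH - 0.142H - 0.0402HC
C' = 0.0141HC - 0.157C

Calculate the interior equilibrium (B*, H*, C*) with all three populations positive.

B* ≈ 227, H* ≈ 11.1, C* ≈ 6.38

From dC/dt = 0: 0.0141H* = 0.157, so H* = 11.1.
From dB/dt = 0: 0.544(1 - B*/273) = 0.00832·11.1, giving B* = 273·(1 - 0.17) = 227.
From dH/dt = 0: 0.00176·227 - 0.142 = 0.0402C*, so C* = 0.257/0.0402 = 6.38.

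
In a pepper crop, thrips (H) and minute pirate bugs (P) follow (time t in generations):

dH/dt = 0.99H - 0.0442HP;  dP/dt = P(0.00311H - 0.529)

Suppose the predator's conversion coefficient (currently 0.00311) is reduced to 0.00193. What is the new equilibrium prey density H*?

H* ≈ 274

At the interior fixed point, setting dP/dt = 0 with P > 0 fixes H* = (predator death rate)/(HP coefficient) — independent of the other coefficients.
With the change, H* = 0.529/0.00193 = 274; it rises from 170.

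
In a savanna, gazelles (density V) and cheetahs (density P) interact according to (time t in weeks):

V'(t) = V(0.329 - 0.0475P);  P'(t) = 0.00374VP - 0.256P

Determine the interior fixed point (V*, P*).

V* ≈ 68.4, P* ≈ 6.93

Set dP/dt = 0 with P > 0: 0.00374V - 0.256 = 0, so V* = 0.256/0.00374 = 68.4.
Set dV/dt = 0 with V > 0: 0.329 - 0.0475P = 0, so P* = 0.329/0.0475 = 6.93.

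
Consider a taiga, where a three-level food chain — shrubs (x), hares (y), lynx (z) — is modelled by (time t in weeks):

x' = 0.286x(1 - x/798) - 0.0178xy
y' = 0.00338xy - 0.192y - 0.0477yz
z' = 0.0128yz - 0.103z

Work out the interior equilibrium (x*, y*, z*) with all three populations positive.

From dz/dt = 0: 0.0128y* = 0.103, so y* = 8.05.
From dx/dt = 0: 0.286(1 - x*/798) = 0.0178·8.05, giving x* = 798·(1 - 0.501) = 398.
From dy/dt = 0: 0.00338·398 - 0.192 = 0.0477z*, so z* = 1.15/0.0477 = 24.2.

x* ≈ 398, y* ≈ 8.05, z* ≈ 24.2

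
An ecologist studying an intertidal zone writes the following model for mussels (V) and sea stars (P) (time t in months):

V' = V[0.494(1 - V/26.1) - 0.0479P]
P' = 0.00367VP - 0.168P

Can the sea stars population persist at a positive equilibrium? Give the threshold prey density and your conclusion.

Threshold V = 45.8; K < 45.8, so no, the predator goes extinct.

The predator equation gives dP/dt > 0 only when V > 0.168/0.00367 = 45.8.
Without the predator, V → K = 26.1. Since 26.1 < 45.8, the predator cannot invade.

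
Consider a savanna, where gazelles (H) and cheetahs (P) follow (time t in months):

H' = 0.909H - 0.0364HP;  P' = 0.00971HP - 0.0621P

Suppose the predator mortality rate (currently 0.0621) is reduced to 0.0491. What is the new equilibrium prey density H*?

At the interior fixed point, setting dP/dt = 0 with P > 0 fixes H* = (predator death rate)/(HP coefficient) — independent of the other coefficients.
With the change, H* = 0.0491/0.00971 = 5.06; it falls from 6.4.

H* ≈ 5.06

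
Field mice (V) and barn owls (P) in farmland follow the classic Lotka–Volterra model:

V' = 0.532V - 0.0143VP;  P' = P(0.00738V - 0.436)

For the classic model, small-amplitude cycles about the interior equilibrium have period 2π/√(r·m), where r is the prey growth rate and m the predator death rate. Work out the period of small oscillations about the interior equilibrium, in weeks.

Here r = 0.532 and m = 0.436, so r·m = 0.232.
ω = √0.232 = 0.482 per week, hence T = 2π/ω ≈ 13 weeks.

T ≈ 13 weeks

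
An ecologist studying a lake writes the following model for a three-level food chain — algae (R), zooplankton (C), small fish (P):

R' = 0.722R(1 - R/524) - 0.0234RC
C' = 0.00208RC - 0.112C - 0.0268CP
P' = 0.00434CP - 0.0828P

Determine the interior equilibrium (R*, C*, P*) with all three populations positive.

R* ≈ 200, C* ≈ 19.1, P* ≈ 11.3

From dP/dt = 0: 0.00434C* = 0.0828, so C* = 19.1.
From dR/dt = 0: 0.722(1 - R*/524) = 0.0234·19.1, giving R* = 524·(1 - 0.618) = 200.
From dC/dt = 0: 0.00208·200 - 0.112 = 0.0268P*, so P* = 0.304/0.0268 = 11.3.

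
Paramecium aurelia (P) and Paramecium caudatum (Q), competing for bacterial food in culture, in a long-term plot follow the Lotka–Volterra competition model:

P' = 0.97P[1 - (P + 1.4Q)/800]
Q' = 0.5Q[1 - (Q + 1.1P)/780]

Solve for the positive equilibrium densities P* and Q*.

Setting both brackets to zero gives the nullclines P + 1.4Q = 800 and 1.1P + Q = 780.
Substituting Q = 780 - 1.1P into the first: P(1 - 1.4·1.1) = 800 - 1.4·780.
So P* = -292/-0.54 = 541, and then Q* = 780 - 1.1·541 = 185.

P* ≈ 541, Q* ≈ 185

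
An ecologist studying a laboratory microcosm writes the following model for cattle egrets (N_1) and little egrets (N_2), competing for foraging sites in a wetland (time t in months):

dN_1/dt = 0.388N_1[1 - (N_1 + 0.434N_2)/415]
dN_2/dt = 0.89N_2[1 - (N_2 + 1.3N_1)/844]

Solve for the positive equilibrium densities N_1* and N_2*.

N_1* ≈ 112, N_2* ≈ 699

Setting both brackets to zero gives the nullclines N_1 + 0.434N_2 = 415 and 1.3N_1 + N_2 = 844.
Substituting N_2 = 844 - 1.3N_1 into the first: N_1(1 - 0.434·1.3) = 415 - 0.434·844.
So N_1* = 48.7/0.436 = 112, and then N_2* = 844 - 1.3·112 = 699.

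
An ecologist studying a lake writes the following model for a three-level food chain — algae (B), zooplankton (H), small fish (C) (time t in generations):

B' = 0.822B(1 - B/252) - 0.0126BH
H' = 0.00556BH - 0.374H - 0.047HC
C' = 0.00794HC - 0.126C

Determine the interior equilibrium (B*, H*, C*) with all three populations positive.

From dC/dt = 0: 0.00794H* = 0.126, so H* = 15.9.
From dB/dt = 0: 0.822(1 - B*/252) = 0.0126·15.9, giving B* = 252·(1 - 0.243) = 191.
From dH/dt = 0: 0.00556·191 - 0.374 = 0.047C*, so C* = 0.686/0.047 = 14.6.

B* ≈ 191, H* ≈ 15.9, C* ≈ 14.6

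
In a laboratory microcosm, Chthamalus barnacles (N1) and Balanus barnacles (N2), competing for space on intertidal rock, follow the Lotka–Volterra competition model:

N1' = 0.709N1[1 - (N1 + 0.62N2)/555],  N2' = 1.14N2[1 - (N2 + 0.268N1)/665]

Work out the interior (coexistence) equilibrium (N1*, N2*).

N1* ≈ 171, N2* ≈ 619

Setting both brackets to zero gives the nullclines N1 + 0.62N2 = 555 and 0.268N1 + N2 = 665.
Substituting N2 = 665 - 0.268N1 into the first: N1(1 - 0.62·0.268) = 555 - 0.62·665.
So N1* = 143/0.834 = 171, and then N2* = 665 - 0.268·171 = 619.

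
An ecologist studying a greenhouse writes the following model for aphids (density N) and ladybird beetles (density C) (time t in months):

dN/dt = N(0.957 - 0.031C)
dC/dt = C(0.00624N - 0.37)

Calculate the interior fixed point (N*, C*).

N* ≈ 59.3, C* ≈ 30.9

Set dC/dt = 0 with C > 0: 0.00624N - 0.37 = 0, so N* = 0.37/0.00624 = 59.3.
Set dN/dt = 0 with N > 0: 0.957 - 0.031C = 0, so C* = 0.957/0.031 = 30.9.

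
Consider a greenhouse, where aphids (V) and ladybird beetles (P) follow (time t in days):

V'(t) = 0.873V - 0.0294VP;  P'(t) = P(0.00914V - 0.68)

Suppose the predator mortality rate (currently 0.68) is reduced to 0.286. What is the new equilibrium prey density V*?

At the interior fixed point, setting dP/dt = 0 with P > 0 fixes V* = (predator death rate)/(VP coefficient) — independent of the other coefficients.
With the change, V* = 0.286/0.00914 = 31.3; it falls from 74.4.

V* ≈ 31.3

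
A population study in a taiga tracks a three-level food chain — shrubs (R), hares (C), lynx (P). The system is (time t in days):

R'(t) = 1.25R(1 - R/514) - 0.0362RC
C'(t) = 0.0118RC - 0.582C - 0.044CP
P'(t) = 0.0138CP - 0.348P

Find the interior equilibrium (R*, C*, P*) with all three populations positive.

R* ≈ 139, C* ≈ 25.2, P* ≈ 24

From dP/dt = 0: 0.0138C* = 0.348, so C* = 25.2.
From dR/dt = 0: 1.25(1 - R*/514) = 0.0362·25.2, giving R* = 514·(1 - 0.73) = 139.
From dC/dt = 0: 0.0118·139 - 0.582 = 0.044P*, so P* = 1.05/0.044 = 24.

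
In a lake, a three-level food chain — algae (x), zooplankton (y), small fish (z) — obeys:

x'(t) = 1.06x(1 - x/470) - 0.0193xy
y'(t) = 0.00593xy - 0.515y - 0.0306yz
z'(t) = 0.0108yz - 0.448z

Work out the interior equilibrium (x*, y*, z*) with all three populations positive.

x* ≈ 115, y* ≈ 41.5, z* ≈ 5.46

From dz/dt = 0: 0.0108y* = 0.448, so y* = 41.5.
From dx/dt = 0: 1.06(1 - x*/470) = 0.0193·41.5, giving x* = 470·(1 - 0.755) = 115.
From dy/dt = 0: 0.00593·115 - 0.515 = 0.0306z*, so z* = 0.167/0.0306 = 5.46.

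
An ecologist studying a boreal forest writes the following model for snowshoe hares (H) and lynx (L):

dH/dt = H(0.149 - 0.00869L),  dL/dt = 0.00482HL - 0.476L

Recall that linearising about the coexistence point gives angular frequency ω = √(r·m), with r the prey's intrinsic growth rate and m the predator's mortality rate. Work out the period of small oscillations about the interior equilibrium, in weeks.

T ≈ 23.6 weeks

Here r = 0.149 and m = 0.476, so r·m = 0.0709.
ω = √0.0709 = 0.266 per week, hence T = 2π/ω ≈ 23.6 weeks.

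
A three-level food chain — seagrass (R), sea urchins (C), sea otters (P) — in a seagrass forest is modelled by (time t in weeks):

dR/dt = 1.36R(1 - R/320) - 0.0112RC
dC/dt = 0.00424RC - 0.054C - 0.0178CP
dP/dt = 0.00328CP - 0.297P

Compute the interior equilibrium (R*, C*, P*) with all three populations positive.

From dP/dt = 0: 0.00328C* = 0.297, so C* = 90.5.
From dR/dt = 0: 1.36(1 - R*/320) = 0.0112·90.5, giving R* = 320·(1 - 0.746) = 81.4.
From dC/dt = 0: 0.00424·81.4 - 0.054 = 0.0178P*, so P* = 0.291/0.0178 = 16.4.

R* ≈ 81.4, C* ≈ 90.5, P* ≈ 16.4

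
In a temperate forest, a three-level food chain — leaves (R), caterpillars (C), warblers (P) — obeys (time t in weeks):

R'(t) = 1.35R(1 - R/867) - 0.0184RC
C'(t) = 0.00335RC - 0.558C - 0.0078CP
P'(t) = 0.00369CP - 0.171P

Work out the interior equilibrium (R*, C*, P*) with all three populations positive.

R* ≈ 319, C* ≈ 46.3, P* ≈ 65.6

From dP/dt = 0: 0.00369C* = 0.171, so C* = 46.3.
From dR/dt = 0: 1.35(1 - R*/867) = 0.0184·46.3, giving R* = 867·(1 - 0.632) = 319.
From dC/dt = 0: 0.00335·319 - 0.558 = 0.0078P*, so P* = 0.512/0.0078 = 65.6.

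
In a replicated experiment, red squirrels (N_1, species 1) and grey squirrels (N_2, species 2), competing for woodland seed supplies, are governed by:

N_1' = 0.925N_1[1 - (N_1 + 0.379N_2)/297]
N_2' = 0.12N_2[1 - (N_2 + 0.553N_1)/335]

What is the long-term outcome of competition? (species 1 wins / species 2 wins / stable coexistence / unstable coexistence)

stable coexistence

Compare the nullcline intercepts: K1/α12 = 297/0.379 = 784 > K2 = 335; K2/α21 = 335/0.553 = 606 > K1 = 297.
Since both inequalities hold, each species can invade when rare, so the interior equilibrium is stable.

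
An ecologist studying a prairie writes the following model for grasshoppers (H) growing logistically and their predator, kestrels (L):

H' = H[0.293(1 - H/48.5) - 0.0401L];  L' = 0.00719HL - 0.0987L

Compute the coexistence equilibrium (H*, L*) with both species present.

H* ≈ 13.7, L* ≈ 5.24

From dL/dt = 0 with L > 0: 0.00719H* = 0.0987, so H* = 13.7.
Substitute into dH/dt = 0: 0.293(1 - 13.7/48.5) = 0.0401L*.
The bracket is 0.717, giving L* = 0.21/0.0401 = 5.24.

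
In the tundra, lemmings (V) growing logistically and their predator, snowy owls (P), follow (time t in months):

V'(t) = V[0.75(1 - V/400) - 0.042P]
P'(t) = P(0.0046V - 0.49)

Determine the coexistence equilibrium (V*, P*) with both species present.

From dP/dt = 0 with P > 0: 0.0046V* = 0.49, so V* = 107.
Substitute into dV/dt = 0: 0.75(1 - 107/400) = 0.042P*.
The bracket is 0.734, giving P* = 0.55/0.042 = 13.1.

V* ≈ 107, P* ≈ 13.1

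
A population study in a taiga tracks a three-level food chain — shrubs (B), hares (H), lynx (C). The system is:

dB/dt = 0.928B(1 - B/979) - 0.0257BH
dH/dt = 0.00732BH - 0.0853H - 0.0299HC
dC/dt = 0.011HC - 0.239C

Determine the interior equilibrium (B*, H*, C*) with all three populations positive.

From dC/dt = 0: 0.011H* = 0.239, so H* = 21.7.
From dB/dt = 0: 0.928(1 - B*/979) = 0.0257·21.7, giving B* = 979·(1 - 0.602) = 390.
From dH/dt = 0: 0.00732·390 - 0.0853 = 0.0299C*, so C* = 2.77/0.0299 = 92.6.

B* ≈ 390, H* ≈ 21.7, C* ≈ 92.6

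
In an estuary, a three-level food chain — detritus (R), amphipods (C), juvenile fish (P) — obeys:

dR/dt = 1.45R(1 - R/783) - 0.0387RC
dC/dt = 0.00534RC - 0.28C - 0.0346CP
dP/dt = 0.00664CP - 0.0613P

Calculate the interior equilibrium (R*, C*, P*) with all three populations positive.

From dP/dt = 0: 0.00664C* = 0.0613, so C* = 9.23.
From dR/dt = 0: 1.45(1 - R*/783) = 0.0387·9.23, giving R* = 783·(1 - 0.246) = 590.
From dC/dt = 0: 0.00534·590 - 0.28 = 0.0346P*, so P* = 2.87/0.0346 = 83.

R* ≈ 590, C* ≈ 9.23, P* ≈ 83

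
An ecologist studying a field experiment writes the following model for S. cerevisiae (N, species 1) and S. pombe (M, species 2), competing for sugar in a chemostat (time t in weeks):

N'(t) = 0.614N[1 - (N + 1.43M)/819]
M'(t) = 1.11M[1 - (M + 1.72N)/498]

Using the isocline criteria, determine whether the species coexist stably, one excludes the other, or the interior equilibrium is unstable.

Compare the nullcline intercepts: K1/α12 = 819/1.43 = 573 > K2 = 498; K2/α21 = 498/1.72 = 290 < K1 = 819.
Since the inequalities point opposite ways, species 1 can invade but species 2 cannot.

species 1 excludes species 2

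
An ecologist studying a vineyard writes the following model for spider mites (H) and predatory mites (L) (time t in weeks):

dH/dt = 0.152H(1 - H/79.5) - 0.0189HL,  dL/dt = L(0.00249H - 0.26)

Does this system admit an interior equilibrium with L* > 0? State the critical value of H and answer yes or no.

Threshold H = 104; K < 104, so no, the predator goes extinct.

The predator equation gives dL/dt > 0 only when H > 0.26/0.00249 = 104.
Without the predator, H → K = 79.5. Since 79.5 < 104, the predator cannot invade.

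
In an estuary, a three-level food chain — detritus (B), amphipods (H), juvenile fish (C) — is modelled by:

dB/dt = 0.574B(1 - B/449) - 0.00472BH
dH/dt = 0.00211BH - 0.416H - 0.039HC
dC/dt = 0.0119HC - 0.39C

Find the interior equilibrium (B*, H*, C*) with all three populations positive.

From dC/dt = 0: 0.0119H* = 0.39, so H* = 32.8.
From dB/dt = 0: 0.574(1 - B*/449) = 0.00472·32.8, giving B* = 449·(1 - 0.269) = 328.
From dH/dt = 0: 0.00211·328 - 0.416 = 0.039C*, so C* = 0.276/0.039 = 7.08.

B* ≈ 328, H* ≈ 32.8, C* ≈ 7.08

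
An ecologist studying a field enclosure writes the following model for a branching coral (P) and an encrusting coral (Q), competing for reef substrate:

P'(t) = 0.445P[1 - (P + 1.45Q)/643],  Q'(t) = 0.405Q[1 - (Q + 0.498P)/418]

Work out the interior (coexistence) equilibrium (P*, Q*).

Setting both brackets to zero gives the nullclines P + 1.45Q = 643 and 0.498P + Q = 418.
Substituting Q = 418 - 0.498P into the first: P(1 - 1.45·0.498) = 643 - 1.45·418.
So P* = 36.9/0.278 = 133, and then Q* = 418 - 0.498·133 = 352.

P* ≈ 133, Q* ≈ 352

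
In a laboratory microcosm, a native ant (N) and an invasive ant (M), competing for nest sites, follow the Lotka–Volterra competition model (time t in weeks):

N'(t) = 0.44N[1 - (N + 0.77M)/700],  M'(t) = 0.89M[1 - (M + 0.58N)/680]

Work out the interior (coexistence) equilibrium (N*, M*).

N* ≈ 319, M* ≈ 495

Setting both brackets to zero gives the nullclines N + 0.77M = 700 and 0.58N + M = 680.
Substituting M = 680 - 0.58N into the first: N(1 - 0.77·0.58) = 700 - 0.77·680.
So N* = 176/0.553 = 319, and then M* = 680 - 0.58·319 = 495.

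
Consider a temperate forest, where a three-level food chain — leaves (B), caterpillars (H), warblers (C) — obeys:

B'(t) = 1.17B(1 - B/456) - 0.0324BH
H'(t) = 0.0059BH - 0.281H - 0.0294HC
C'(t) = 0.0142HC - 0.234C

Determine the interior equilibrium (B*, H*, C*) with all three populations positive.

From dC/dt = 0: 0.0142H* = 0.234, so H* = 16.5.
From dB/dt = 0: 1.17(1 - B*/456) = 0.0324·16.5, giving B* = 456·(1 - 0.456) = 248.
From dH/dt = 0: 0.0059·248 - 0.281 = 0.0294C*, so C* = 1.18/0.0294 = 40.2.

B* ≈ 248, H* ≈ 16.5, C* ≈ 40.2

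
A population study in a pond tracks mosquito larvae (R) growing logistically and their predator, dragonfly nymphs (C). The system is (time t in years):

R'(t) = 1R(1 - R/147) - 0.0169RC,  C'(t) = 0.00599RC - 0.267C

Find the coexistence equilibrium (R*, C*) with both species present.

From dC/dt = 0 with C > 0: 0.00599R* = 0.267, so R* = 44.6.
Substitute into dR/dt = 0: 1(1 - 44.6/147) = 0.0169C*.
The bracket is 0.697, giving C* = 0.697/0.0169 = 41.2.

R* ≈ 44.6, C* ≈ 41.2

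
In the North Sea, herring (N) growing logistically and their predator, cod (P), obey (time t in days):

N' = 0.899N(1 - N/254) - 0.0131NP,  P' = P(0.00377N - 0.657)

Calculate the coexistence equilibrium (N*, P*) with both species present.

N* ≈ 174, P* ≈ 21.5

From dP/dt = 0 with P > 0: 0.00377N* = 0.657, so N* = 174.
Substitute into dN/dt = 0: 0.899(1 - 174/254) = 0.0131P*.
The bracket is 0.314, giving P* = 0.282/0.0131 = 21.5.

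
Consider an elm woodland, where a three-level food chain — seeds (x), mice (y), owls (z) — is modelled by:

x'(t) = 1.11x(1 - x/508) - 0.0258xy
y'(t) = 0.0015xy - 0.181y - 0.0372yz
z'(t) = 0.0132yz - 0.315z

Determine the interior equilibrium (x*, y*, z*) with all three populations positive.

x* ≈ 226, y* ≈ 23.9, z* ≈ 4.26

From dz/dt = 0: 0.0132y* = 0.315, so y* = 23.9.
From dx/dt = 0: 1.11(1 - x*/508) = 0.0258·23.9, giving x* = 508·(1 - 0.555) = 226.
From dy/dt = 0: 0.0015·226 - 0.181 = 0.0372z*, so z* = 0.158/0.0372 = 4.26.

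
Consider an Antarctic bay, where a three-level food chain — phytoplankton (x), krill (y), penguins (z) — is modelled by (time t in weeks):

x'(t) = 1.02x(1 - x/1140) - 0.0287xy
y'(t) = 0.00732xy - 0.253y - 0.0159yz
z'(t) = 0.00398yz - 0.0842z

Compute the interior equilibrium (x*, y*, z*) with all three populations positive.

x* ≈ 461, y* ≈ 21.2, z* ≈ 197

From dz/dt = 0: 0.00398y* = 0.0842, so y* = 21.2.
From dx/dt = 0: 1.02(1 - x*/1140) = 0.0287·21.2, giving x* = 1140·(1 - 0.595) = 461.
From dy/dt = 0: 0.00732·461 - 0.253 = 0.0159z*, so z* = 3.12/0.0159 = 197.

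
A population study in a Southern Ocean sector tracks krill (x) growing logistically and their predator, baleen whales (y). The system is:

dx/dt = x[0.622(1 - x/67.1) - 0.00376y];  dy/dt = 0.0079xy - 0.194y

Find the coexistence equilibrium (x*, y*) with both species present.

From dy/dt = 0 with y > 0: 0.0079x* = 0.194, so x* = 24.6.
Substitute into dx/dt = 0: 0.622(1 - 24.6/67.1) = 0.00376y*.
The bracket is 0.634, giving y* = 0.394/0.00376 = 105.

x* ≈ 24.6, y* ≈ 105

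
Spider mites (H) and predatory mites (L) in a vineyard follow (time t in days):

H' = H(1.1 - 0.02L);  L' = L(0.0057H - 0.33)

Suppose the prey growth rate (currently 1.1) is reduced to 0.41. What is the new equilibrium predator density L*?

At the interior fixed point, setting dH/dt = 0 with H > 0 fixes L* = (prey growth rate)/(HL coefficient) — independent of the other coefficients.
With the change, L* = 0.41/0.02 = 20.5; it falls from 55.

L* ≈ 20.5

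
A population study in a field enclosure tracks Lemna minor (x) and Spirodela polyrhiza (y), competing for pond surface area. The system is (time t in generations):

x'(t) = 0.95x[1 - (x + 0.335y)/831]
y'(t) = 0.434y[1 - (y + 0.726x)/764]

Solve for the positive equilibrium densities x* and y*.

x* ≈ 760, y* ≈ 212

Setting both brackets to zero gives the nullclines x + 0.335y = 831 and 0.726x + y = 764.
Substituting y = 764 - 0.726x into the first: x(1 - 0.335·0.726) = 831 - 0.335·764.
So x* = 575/0.757 = 760, and then y* = 764 - 0.726·760 = 212.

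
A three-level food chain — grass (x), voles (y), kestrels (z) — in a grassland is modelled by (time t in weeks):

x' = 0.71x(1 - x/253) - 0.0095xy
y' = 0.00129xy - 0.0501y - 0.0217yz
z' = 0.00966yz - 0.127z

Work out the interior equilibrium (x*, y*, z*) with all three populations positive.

x* ≈ 208, y* ≈ 13.1, z* ≈ 10.1

From dz/dt = 0: 0.00966y* = 0.127, so y* = 13.1.
From dx/dt = 0: 0.71(1 - x*/253) = 0.0095·13.1, giving x* = 253·(1 - 0.176) = 208.
From dy/dt = 0: 0.00129·208 - 0.0501 = 0.0217z*, so z* = 0.219/0.0217 = 10.1.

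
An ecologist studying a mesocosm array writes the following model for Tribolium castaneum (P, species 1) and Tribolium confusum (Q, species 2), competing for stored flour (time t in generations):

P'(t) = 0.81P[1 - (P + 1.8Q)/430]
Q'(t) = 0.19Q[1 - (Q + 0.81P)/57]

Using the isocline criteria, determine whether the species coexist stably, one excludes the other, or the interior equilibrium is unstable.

species 1 excludes species 2

Compare the nullcline intercepts: K1/α12 = 430/1.8 = 239 > K2 = 57; K2/α21 = 57/0.81 = 70.4 < K1 = 430.
Since the inequalities point opposite ways, species 1 can invade but species 2 cannot.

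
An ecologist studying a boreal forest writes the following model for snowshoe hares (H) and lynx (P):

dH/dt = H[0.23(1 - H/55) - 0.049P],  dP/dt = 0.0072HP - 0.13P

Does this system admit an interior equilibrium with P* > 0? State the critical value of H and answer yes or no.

Threshold H = 18.1; K > 18.1, so yes, the predator persists.

The predator equation gives dP/dt > 0 only when H > 0.13/0.0072 = 18.1.
Without the predator, H → K = 55. Since 55 > 18.1, the predator can invade and persist.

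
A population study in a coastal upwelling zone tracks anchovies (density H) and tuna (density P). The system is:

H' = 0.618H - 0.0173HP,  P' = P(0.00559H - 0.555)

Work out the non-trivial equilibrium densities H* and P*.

H* ≈ 99.3, P* ≈ 35.7

Set dP/dt = 0 with P > 0: 0.00559H - 0.555 = 0, so H* = 0.555/0.00559 = 99.3.
Set dH/dt = 0 with H > 0: 0.618 - 0.0173P = 0, so P* = 0.618/0.0173 = 35.7.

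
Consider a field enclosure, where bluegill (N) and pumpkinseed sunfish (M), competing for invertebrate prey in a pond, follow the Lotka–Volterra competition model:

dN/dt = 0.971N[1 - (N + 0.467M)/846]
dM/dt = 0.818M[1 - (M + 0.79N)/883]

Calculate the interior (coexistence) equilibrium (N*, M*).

N* ≈ 687, M* ≈ 340

Setting both brackets to zero gives the nullclines N + 0.467M = 846 and 0.79N + M = 883.
Substituting M = 883 - 0.79N into the first: N(1 - 0.467·0.79) = 846 - 0.467·883.
So N* = 434/0.631 = 687, and then M* = 883 - 0.79·687 = 340.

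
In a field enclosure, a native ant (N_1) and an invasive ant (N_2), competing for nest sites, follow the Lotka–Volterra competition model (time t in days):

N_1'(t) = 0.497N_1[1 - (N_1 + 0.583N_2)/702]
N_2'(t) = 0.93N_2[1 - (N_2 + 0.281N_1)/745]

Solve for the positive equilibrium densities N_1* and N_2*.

N_1* ≈ 320, N_2* ≈ 655

Setting both brackets to zero gives the nullclines N_1 + 0.583N_2 = 702 and 0.281N_1 + N_2 = 745.
Substituting N_2 = 745 - 0.281N_1 into the first: N_1(1 - 0.583·0.281) = 702 - 0.583·745.
So N_1* = 268/0.836 = 320, and then N_2* = 745 - 0.281·320 = 655.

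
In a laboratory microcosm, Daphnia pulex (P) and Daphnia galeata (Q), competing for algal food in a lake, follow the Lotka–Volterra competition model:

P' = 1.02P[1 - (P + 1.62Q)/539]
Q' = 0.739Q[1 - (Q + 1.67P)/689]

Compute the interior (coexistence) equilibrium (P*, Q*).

Setting both brackets to zero gives the nullclines P + 1.62Q = 539 and 1.67P + Q = 689.
Substituting Q = 689 - 1.67P into the first: P(1 - 1.62·1.67) = 539 - 1.62·689.
So P* = -577/-1.71 = 338, and then Q* = 689 - 1.67·338 = 124.

P* ≈ 338, Q* ≈ 124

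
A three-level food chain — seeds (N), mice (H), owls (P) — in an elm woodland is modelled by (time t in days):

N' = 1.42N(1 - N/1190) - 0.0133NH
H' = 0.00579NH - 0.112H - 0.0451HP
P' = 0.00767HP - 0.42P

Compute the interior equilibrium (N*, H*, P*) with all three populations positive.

N* ≈ 580, H* ≈ 54.8, P* ≈ 71.9

From dP/dt = 0: 0.00767H* = 0.42, so H* = 54.8.
From dN/dt = 0: 1.42(1 - N*/1190) = 0.0133·54.8, giving N* = 1190·(1 - 0.513) = 580.
From dH/dt = 0: 0.00579·580 - 0.112 = 0.0451P*, so P* = 3.24/0.0451 = 71.9.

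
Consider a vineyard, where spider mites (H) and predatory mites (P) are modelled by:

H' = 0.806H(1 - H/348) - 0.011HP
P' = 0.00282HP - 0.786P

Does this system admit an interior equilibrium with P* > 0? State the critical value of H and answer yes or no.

Threshold H = 279; K > 279, so yes, the predator persists.

The predator equation gives dP/dt > 0 only when H > 0.786/0.00282 = 279.
Without the predator, H → K = 348. Since 348 > 279, the predator can invade and persist.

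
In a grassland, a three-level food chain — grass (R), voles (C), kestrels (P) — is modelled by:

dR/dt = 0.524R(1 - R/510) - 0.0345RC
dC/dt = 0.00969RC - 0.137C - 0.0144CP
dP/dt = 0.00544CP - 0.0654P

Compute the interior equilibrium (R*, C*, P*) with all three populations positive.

R* ≈ 106, C* ≈ 12, P* ≈ 62

From dP/dt = 0: 0.00544C* = 0.0654, so C* = 12.
From dR/dt = 0: 0.524(1 - R*/510) = 0.0345·12, giving R* = 510·(1 - 0.792) = 106.
From dC/dt = 0: 0.00969·106 - 0.137 = 0.0144P*, so P* = 0.893/0.0144 = 62.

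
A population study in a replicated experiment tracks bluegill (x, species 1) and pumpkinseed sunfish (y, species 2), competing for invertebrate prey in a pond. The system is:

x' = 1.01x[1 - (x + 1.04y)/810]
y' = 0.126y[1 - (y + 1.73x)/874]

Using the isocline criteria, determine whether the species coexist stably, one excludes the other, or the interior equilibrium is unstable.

unstable coexistence (outcome depends on initial conditions)

Compare the nullcline intercepts: K1/α12 = 810/1.04 = 779 < K2 = 874; K2/α21 = 874/1.73 = 505 < K1 = 810.
Since both are reversed, neither can invade when rare; the interior point is a saddle.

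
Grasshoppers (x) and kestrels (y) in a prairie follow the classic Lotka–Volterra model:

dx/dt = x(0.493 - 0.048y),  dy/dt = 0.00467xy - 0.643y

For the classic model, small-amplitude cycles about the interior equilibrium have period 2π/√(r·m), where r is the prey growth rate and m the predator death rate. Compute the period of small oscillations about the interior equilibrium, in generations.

Here r = 0.493 and m = 0.643, so r·m = 0.317.
ω = √0.317 = 0.563 per generation, hence T = 2π/ω ≈ 11.2 generations.

T ≈ 11.2 generations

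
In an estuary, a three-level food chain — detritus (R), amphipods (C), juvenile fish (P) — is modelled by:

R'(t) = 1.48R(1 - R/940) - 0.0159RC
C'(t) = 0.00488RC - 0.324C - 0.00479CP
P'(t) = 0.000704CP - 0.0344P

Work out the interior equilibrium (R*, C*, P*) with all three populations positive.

R* ≈ 447, C* ≈ 48.9, P* ≈ 387

From dP/dt = 0: 0.000704C* = 0.0344, so C* = 48.9.
From dR/dt = 0: 1.48(1 - R*/940) = 0.0159·48.9, giving R* = 940·(1 - 0.525) = 447.
From dC/dt = 0: 0.00488·447 - 0.324 = 0.00479P*, so P* = 1.86/0.00479 = 387.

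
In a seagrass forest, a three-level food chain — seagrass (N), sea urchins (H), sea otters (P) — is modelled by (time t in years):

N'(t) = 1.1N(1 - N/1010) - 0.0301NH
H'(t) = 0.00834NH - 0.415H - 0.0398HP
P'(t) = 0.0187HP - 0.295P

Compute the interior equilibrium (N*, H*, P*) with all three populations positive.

From dP/dt = 0: 0.0187H* = 0.295, so H* = 15.8.
From dN/dt = 0: 1.1(1 - N*/1010) = 0.0301·15.8, giving N* = 1010·(1 - 0.432) = 574.
From dH/dt = 0: 0.00834·574 - 0.415 = 0.0398P*, so P* = 4.37/0.0398 = 110.

N* ≈ 574, H* ≈ 15.8, P* ≈ 110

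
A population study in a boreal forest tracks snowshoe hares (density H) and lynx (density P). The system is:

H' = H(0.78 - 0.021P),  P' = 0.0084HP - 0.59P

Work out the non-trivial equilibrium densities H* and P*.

Set dP/dt = 0 with P > 0: 0.0084H - 0.59 = 0, so H* = 0.59/0.0084 = 70.2.
Set dH/dt = 0 with H > 0: 0.78 - 0.021P = 0, so P* = 0.78/0.021 = 37.1.

H* ≈ 70.2, P* ≈ 37.1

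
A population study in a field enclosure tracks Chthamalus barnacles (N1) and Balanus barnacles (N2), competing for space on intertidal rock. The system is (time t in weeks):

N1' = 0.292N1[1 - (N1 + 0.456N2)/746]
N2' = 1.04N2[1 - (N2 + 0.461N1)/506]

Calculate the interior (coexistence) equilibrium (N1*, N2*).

Setting both brackets to zero gives the nullclines N1 + 0.456N2 = 746 and 0.461N1 + N2 = 506.
Substituting N2 = 506 - 0.461N1 into the first: N1(1 - 0.456·0.461) = 746 - 0.456·506.
So N1* = 515/0.79 = 652, and then N2* = 506 - 0.461·652 = 205.

N1* ≈ 652, N2* ≈ 205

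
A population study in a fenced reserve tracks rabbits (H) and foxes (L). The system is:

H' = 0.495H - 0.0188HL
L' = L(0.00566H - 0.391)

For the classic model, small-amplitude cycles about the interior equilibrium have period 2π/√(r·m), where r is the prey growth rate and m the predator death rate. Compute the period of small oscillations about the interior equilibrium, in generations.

Here r = 0.495 and m = 0.391, so r·m = 0.194.
ω = √0.194 = 0.44 per generation, hence T = 2π/ω ≈ 14.3 generations.

T ≈ 14.3 generations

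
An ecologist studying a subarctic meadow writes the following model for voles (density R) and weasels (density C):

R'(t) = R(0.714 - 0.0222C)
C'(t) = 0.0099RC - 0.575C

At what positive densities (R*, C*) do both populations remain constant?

Set dC/dt = 0 with C > 0: 0.0099R - 0.575 = 0, so R* = 0.575/0.0099 = 58.1.
Set dR/dt = 0 with R > 0: 0.714 - 0.0222C = 0, so C* = 0.714/0.0222 = 32.2.

R* ≈ 58.1, C* ≈ 32.2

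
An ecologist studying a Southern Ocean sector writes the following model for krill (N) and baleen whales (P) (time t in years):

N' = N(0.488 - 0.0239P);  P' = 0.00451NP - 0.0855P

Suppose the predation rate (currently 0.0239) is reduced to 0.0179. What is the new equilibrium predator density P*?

At the interior fixed point, setting dN/dt = 0 with N > 0 fixes P* = (prey growth rate)/(NP coefficient) — independent of the other coefficients.
With the change, P* = 0.488/0.0179 = 27.3; it rises from 20.4.

P* ≈ 27.3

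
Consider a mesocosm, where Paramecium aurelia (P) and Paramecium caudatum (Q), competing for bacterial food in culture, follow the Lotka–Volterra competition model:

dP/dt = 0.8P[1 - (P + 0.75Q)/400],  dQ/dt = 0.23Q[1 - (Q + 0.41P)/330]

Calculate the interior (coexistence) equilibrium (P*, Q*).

Setting both brackets to zero gives the nullclines P + 0.75Q = 400 and 0.41P + Q = 330.
Substituting Q = 330 - 0.41P into the first: P(1 - 0.75·0.41) = 400 - 0.75·330.
So P* = 152/0.693 = 220, and then Q* = 330 - 0.41·220 = 240.

P* ≈ 220, Q* ≈ 240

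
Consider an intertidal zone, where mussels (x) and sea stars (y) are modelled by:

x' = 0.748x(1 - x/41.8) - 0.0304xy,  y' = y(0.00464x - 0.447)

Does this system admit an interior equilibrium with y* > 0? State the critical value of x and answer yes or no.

The predator equation gives dy/dt > 0 only when x > 0.447/0.00464 = 96.3.
Without the predator, x → K = 41.8. Since 41.8 < 96.3, the predator cannot invade.

Threshold x = 96.3; K < 96.3, so no, the predator goes extinct.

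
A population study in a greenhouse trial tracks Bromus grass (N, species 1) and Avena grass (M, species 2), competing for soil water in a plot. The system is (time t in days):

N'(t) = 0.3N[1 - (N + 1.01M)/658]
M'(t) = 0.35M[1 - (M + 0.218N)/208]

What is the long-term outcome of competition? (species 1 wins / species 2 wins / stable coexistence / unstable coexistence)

stable coexistence

Compare the nullcline intercepts: K1/α12 = 658/1.01 = 651 > K2 = 208; K2/α21 = 208/0.218 = 954 > K1 = 658.
Since both inequalities hold, each species can invade when rare, so the interior equilibrium is stable.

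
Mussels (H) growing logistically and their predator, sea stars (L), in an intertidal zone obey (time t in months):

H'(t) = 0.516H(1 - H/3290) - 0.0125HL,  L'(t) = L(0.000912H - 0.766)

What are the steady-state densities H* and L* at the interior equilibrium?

From dL/dt = 0 with L > 0: 0.000912H* = 0.766, so H* = 840.
Substitute into dH/dt = 0: 0.516(1 - 840/3290) = 0.0125L*.
The bracket is 0.745, giving L* = 0.384/0.0125 = 30.7.

H* ≈ 840, L* ≈ 30.7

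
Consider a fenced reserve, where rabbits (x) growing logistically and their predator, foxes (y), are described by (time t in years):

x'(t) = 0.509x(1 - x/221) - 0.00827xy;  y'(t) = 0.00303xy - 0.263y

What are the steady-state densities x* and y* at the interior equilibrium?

x* ≈ 86.8, y* ≈ 37.4

From dy/dt = 0 with y > 0: 0.00303x* = 0.263, so x* = 86.8.
Substitute into dx/dt = 0: 0.509(1 - 86.8/221) = 0.00827y*.
The bracket is 0.607, giving y* = 0.309/0.00827 = 37.4.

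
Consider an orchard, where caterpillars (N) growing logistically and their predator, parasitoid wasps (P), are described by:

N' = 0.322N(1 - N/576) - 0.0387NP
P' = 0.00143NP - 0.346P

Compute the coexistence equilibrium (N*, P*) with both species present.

N* ≈ 242, P* ≈ 4.83

From dP/dt = 0 with P > 0: 0.00143N* = 0.346, so N* = 242.
Substitute into dN/dt = 0: 0.322(1 - 242/576) = 0.0387P*.
The bracket is 0.58, giving P* = 0.187/0.0387 = 4.83.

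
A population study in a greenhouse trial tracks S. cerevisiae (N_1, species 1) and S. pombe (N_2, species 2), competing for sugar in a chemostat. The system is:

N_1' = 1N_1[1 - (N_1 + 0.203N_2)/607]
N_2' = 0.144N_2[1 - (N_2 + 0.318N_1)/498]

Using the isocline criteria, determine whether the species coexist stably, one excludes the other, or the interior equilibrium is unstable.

Compare the nullcline intercepts: K1/α12 = 607/0.203 = 2990 > K2 = 498; K2/α21 = 498/0.318 = 1570 > K1 = 607.
Since both inequalities hold, each species can invade when rare, so the interior equilibrium is stable.

stable coexistence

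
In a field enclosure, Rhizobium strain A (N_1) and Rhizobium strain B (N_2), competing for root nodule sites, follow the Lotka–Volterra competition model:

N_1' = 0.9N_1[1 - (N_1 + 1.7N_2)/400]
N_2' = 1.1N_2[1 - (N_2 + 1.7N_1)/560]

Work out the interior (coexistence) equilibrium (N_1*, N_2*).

N_1* ≈ 292, N_2* ≈ 63.5

Setting both brackets to zero gives the nullclines N_1 + 1.7N_2 = 400 and 1.7N_1 + N_2 = 560.
Substituting N_2 = 560 - 1.7N_1 into the first: N_1(1 - 1.7·1.7) = 400 - 1.7·560.
So N_1* = -552/-1.89 = 292, and then N_2* = 560 - 1.7·292 = 63.5.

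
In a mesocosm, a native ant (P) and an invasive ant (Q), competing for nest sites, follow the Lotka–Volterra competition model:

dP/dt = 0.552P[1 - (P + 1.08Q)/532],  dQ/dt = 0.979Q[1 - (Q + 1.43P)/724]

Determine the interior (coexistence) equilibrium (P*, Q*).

P* ≈ 459, Q* ≈ 67.5

Setting both brackets to zero gives the nullclines P + 1.08Q = 532 and 1.43P + Q = 724.
Substituting Q = 724 - 1.43P into the first: P(1 - 1.08·1.43) = 532 - 1.08·724.
So P* = -250/-0.544 = 459, and then Q* = 724 - 1.43·459 = 67.5.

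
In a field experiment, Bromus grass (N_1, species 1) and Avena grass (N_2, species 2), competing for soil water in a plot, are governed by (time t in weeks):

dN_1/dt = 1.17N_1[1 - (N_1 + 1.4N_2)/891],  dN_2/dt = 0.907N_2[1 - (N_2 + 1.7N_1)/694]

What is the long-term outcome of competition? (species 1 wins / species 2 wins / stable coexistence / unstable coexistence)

Compare the nullcline intercepts: K1/α12 = 891/1.4 = 636 < K2 = 694; K2/α21 = 694/1.7 = 408 < K1 = 891.
Since both are reversed, neither can invade when rare; the interior point is a saddle.

unstable coexistence (outcome depends on initial conditions)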